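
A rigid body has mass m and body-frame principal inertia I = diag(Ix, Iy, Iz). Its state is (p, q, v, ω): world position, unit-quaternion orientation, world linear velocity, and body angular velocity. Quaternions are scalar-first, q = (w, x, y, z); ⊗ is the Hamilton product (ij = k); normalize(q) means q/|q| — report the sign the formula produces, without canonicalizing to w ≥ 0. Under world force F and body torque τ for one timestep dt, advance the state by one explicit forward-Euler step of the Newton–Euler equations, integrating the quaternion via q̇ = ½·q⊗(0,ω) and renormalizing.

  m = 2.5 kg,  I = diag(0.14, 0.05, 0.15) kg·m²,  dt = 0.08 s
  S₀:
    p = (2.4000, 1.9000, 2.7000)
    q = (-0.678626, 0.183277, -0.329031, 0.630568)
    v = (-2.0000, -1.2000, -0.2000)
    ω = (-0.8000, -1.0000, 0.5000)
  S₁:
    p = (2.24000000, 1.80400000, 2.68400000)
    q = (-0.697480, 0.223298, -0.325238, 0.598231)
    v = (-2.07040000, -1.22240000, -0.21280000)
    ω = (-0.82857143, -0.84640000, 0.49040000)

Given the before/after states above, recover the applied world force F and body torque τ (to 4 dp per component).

ω₁ − ω₀ = (-0.02857143, 0.15360000, -0.00960000)
gyro term ω₀×Iω₀ = (-0.0500, 0.0040, -0.0720)
applied torque τ = (-0.1000, 0.1000, -0.0900)
v₁ − v₀ = (-0.07040000, -0.02240000, -0.01280000)
applied force F = (-2.2000, -0.7000, -0.4000)

F = (-2.2000, -0.7000, -0.4000)
τ = (-0.1000, 0.1000, -0.0900)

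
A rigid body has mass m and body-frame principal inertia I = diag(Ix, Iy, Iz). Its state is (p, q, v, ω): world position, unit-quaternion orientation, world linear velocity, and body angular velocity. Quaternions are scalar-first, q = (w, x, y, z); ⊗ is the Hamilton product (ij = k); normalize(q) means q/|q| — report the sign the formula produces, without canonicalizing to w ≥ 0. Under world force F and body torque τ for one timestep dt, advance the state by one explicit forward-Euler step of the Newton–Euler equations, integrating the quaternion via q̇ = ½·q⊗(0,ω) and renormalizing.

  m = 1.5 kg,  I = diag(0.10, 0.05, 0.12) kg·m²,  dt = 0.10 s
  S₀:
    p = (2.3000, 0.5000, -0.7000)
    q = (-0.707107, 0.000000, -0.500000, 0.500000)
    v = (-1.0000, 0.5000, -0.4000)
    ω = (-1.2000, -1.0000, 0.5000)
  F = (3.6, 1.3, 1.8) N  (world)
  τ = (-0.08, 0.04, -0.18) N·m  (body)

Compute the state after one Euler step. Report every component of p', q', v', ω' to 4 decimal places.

p + v·dt = (2.2000, 0.5500, -0.7400)
v + (F/m)dt = (-0.7600, 0.5867, -0.2800)
gyro term ω×Iω = (-0.0350, 0.0120, -0.0600)
α = I⁻¹(τ − ω×Iω) = (-0.4500, 0.5600, -1.0000)
ω' = ω + α·dt = (-1.2450, -0.9440, 0.4000)
2q̇ = q⊗(0,ω) = (-0.7500000, 1.0985284, 0.1071070, -0.9535535)
q' = normalize(q + ½dt·q⊗(0,ω)) = (-0.7421, 0.0547, -0.4930, 0.4508)

p' = (2.2000, 0.5500, -0.7400)
q' = (-0.7421, 0.0547, -0.4930, 0.4508)
v' = (-0.7600, 0.5867, -0.2800)
ω' = (-1.2450, -0.9440, 0.4000)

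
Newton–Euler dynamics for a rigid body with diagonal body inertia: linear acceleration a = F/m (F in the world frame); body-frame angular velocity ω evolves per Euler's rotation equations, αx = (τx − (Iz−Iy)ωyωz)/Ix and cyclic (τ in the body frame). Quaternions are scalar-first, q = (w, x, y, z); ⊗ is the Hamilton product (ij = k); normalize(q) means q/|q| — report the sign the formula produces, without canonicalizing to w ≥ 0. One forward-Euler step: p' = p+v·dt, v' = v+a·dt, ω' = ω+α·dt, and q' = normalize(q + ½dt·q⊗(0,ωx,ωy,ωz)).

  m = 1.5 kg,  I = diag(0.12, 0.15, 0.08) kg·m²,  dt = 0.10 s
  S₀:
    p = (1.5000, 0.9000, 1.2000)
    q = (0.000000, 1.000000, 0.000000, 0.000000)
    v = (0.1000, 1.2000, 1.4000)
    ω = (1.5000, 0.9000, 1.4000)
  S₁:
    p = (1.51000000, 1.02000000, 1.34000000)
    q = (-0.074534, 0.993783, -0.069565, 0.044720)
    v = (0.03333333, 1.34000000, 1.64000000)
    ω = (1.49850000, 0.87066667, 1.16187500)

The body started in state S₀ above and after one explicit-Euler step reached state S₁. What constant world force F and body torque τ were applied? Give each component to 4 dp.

F = (-1.0000, 2.1000, 3.6000)
τ = (-0.0900, 0.0400, -0.1500)

Δv = v₁−v₀ = (-0.06666667, 0.14000000, 0.24000000)
m·(v₁−v₀)/dt = (-1.0000, 2.1000, 3.6000)
Δω = ω₁−ω₀ = (-0.00150000, -0.02933333, -0.23812500)
precession coupling = (-0.0882, 0.0840, 0.0405)
I·α + gyro = (-0.0900, 0.0400, -0.1500)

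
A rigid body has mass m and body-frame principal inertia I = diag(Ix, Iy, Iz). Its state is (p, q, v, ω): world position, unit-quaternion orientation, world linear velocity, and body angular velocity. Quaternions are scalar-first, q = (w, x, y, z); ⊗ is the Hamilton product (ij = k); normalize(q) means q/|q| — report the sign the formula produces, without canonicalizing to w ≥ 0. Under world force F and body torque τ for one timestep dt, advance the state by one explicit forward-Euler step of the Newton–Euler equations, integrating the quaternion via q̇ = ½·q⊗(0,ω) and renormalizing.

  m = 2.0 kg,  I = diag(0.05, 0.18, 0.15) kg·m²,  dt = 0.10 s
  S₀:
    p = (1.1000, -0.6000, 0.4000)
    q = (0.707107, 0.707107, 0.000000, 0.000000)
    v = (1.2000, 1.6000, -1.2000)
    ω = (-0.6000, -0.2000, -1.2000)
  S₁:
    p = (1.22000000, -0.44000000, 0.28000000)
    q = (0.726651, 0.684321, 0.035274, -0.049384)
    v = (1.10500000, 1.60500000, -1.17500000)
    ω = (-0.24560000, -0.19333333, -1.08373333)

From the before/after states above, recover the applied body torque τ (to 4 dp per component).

τ = (0.1700, -0.0600, 0.1900)

Δω = ω₁−ω₀ = (0.35440000, 0.00666667, 0.11626667)
ω₀×(Iω₀) = (-0.0072, -0.0720, 0.0156)
I·α + gyro = (0.1700, -0.0600, 0.1900)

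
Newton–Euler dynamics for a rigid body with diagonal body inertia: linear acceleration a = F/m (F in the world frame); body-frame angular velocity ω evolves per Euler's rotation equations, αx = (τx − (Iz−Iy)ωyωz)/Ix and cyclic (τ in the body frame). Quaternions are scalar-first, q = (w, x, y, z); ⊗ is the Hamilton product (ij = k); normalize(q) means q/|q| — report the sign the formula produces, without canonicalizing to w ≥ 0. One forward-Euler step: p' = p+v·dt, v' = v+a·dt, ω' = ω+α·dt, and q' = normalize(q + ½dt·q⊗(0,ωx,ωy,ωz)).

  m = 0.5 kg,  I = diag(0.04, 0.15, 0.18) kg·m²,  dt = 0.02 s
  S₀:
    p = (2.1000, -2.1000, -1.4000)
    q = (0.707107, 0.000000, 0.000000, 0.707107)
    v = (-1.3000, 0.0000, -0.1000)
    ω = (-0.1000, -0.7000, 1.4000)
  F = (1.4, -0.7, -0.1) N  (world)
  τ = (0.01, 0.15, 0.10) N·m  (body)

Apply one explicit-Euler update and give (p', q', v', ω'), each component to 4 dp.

new position p' = (2.0740, -2.1000, -1.4020)
new velocity v' = (-1.2440, -0.0280, -0.1040)
angular accel α = (0.9850, 0.8693, 0.5128)
ω + α·dt = (-0.0803, -0.6826, 1.4103)
2q̇ = q⊗(0,ω) = (-0.9899498, 0.4242642, -0.5656856, 0.9899498)
q' = normalize(q + ½dt·q⊗(0,ω)) = (0.6971, 0.0042, -0.0057, 0.7169)

p' = (2.0740, -2.1000, -1.4020)
q' = (0.6971, 0.0042, -0.0057, 0.7169)
v' = (-1.2440, -0.0280, -0.1040)
ω' = (-0.0803, -0.6826, 1.4103)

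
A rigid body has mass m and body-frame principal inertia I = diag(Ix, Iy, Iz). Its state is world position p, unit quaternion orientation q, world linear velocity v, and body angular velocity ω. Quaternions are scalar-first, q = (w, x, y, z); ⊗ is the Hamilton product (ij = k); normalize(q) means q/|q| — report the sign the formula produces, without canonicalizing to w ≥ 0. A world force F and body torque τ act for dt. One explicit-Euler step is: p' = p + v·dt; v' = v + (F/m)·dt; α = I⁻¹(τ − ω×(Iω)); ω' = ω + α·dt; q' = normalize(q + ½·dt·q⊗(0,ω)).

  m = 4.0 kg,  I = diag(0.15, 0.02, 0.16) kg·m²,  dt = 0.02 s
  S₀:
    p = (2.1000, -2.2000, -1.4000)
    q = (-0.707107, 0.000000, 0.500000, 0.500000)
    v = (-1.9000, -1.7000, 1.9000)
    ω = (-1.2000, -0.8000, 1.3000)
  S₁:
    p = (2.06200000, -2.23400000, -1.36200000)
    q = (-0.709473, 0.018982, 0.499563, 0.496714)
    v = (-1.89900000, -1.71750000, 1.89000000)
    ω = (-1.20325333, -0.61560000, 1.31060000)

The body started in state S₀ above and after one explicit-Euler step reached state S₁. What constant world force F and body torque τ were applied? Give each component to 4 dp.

velocity change Δv = (0.00100000, -0.01750000, -0.01000000)
m·(v₁−v₀)/dt = (0.2000, -3.5000, -2.0000)
Δω = ω₁−ω₀ = (-0.00325333, 0.18440000, 0.01060000)
ω₀×(Iω₀) = (-0.1456, 0.0156, -0.1248)
I·α + gyro = (-0.1700, 0.2000, -0.0400)

F = (0.2000, -3.5000, -2.0000)
τ = (-0.1700, 0.2000, -0.0400)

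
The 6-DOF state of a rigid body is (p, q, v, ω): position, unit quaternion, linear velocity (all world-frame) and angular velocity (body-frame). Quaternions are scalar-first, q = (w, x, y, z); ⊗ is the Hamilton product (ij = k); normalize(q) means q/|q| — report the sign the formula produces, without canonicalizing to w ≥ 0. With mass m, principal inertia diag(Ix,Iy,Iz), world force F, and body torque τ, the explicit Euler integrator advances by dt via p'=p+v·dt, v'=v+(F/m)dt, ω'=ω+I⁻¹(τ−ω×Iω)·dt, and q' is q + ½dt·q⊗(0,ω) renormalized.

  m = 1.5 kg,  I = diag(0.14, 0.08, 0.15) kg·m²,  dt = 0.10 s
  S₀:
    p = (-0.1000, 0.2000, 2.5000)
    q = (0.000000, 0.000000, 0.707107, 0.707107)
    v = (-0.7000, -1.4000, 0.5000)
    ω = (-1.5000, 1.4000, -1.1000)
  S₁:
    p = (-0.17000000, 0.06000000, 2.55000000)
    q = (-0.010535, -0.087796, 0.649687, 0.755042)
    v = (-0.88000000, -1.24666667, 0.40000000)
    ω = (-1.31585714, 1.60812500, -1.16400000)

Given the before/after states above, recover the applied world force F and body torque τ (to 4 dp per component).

ω₁ − ω₀ = (0.18414286, 0.20812500, -0.06400000)
gyro term ω₀×Iω₀ = (-0.1078, -0.0165, 0.1260)
I·α + gyro = (0.1500, 0.1500, 0.0300)
v₁ − v₀ = (-0.18000000, 0.15333333, -0.10000000)
F = m·Δv/dt = (-2.7000, 2.3000, -1.5000)

F = (-2.7000, 2.3000, -1.5000)
τ = (0.1500, 0.1500, 0.0300)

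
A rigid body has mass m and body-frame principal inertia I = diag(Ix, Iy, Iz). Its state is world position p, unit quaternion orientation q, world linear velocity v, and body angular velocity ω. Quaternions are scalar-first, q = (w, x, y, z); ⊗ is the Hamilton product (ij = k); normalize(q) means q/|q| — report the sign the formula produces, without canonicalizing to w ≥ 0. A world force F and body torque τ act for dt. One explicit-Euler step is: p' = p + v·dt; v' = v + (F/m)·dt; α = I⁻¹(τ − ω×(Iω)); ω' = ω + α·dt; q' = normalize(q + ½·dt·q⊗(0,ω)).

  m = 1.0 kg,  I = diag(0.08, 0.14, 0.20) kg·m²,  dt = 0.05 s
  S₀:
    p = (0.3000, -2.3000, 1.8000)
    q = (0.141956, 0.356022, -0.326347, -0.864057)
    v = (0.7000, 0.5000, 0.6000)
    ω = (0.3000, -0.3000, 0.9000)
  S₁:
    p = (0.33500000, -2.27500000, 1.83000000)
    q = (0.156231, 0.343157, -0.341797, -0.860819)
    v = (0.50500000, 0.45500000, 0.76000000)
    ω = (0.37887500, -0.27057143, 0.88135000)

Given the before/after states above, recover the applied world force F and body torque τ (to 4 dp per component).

rate change Δω = (0.07887500, 0.02942857, -0.01865000)
I·α + gyro = (0.1100, 0.0500, -0.0800)
velocity change Δv = (-0.19500000, -0.04500000, 0.16000000)
F = m·Δv/dt = (-3.9000, -0.9000, 3.2000)

F = (-3.9000, -0.9000, 3.2000)
τ = (0.1100, 0.0500, -0.0800)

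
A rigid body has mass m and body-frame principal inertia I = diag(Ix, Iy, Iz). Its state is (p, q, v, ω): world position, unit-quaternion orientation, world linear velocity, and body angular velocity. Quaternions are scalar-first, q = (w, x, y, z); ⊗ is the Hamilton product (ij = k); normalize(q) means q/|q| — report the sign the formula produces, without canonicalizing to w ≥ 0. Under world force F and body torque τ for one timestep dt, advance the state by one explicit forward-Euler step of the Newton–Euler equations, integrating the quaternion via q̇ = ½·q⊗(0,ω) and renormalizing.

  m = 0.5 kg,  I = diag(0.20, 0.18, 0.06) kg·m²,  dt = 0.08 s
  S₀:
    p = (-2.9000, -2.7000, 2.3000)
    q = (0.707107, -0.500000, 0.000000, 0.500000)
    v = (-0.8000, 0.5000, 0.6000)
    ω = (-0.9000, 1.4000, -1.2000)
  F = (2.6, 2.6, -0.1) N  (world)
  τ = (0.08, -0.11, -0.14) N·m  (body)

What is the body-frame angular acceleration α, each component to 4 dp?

gyro term ω×Iω = (0.2016, 0.1512, 0.0252)
(τ − ω×Iω)/I = (-0.6080, -1.4511, -2.7533)

α = (-0.6080, -1.4511, -2.7533)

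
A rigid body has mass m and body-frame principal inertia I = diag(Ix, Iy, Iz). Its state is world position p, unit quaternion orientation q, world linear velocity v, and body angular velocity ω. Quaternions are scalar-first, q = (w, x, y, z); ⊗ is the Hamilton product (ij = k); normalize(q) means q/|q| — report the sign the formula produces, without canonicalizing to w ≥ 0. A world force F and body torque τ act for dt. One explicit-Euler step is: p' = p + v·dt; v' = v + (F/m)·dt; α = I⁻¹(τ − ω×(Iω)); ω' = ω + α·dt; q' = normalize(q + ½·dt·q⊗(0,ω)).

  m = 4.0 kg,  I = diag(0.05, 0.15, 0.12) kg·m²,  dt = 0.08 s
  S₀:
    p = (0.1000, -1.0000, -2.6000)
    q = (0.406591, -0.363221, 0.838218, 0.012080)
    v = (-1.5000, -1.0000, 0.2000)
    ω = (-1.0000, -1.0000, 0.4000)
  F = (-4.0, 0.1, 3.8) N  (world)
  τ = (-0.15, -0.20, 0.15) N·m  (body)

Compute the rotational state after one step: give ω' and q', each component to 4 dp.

ω' = (-1.2592, -1.1216, 0.4333)
q' = (0.4247, -0.3650, 0.8259, 0.0665)

ω×(Iω) gyroscopic = (0.0120, 0.0280, 0.1000)
(τ − ω×Iω)/I = (-3.2400, -1.5200, 0.4167)
ω + α·dt = (-1.2592, -1.1216, 0.4333)
Hamilton product q⊗(0,ω) = (0.4701650, -0.0592238, -0.2733826, 1.3640754)
q' = normalize(q + ½dt·q⊗(0,ω)) = (0.4247, -0.3650, 0.8259, 0.0665)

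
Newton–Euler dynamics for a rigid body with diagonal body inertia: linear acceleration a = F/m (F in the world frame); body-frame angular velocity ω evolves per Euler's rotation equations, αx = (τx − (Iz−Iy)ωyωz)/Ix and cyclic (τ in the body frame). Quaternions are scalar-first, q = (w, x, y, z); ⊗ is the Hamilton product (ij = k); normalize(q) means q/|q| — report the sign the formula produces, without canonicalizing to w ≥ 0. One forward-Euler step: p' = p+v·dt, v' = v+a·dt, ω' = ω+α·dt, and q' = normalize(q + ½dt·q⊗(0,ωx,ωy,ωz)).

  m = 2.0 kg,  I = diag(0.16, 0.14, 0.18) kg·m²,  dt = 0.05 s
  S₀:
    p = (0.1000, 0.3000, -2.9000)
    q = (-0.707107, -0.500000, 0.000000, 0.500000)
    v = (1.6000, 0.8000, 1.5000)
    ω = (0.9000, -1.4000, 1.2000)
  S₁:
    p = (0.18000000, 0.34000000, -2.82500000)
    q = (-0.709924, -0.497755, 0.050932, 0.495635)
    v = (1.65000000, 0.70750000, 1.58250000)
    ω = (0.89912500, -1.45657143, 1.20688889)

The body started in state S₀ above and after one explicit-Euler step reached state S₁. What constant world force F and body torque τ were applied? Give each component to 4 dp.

F = (2.0000, -3.7000, 3.3000)
τ = (-0.0700, -0.1800, 0.0500)

Δω = ω₁−ω₀ = (-0.00087500, -0.05657143, 0.00688889)
precession coupling = (-0.0672, -0.0216, 0.0252)
I·α + gyro = (-0.0700, -0.1800, 0.0500)
velocity change Δv = (0.05000000, -0.09250000, 0.08250000)
applied force F = (2.0000, -3.7000, 3.3000)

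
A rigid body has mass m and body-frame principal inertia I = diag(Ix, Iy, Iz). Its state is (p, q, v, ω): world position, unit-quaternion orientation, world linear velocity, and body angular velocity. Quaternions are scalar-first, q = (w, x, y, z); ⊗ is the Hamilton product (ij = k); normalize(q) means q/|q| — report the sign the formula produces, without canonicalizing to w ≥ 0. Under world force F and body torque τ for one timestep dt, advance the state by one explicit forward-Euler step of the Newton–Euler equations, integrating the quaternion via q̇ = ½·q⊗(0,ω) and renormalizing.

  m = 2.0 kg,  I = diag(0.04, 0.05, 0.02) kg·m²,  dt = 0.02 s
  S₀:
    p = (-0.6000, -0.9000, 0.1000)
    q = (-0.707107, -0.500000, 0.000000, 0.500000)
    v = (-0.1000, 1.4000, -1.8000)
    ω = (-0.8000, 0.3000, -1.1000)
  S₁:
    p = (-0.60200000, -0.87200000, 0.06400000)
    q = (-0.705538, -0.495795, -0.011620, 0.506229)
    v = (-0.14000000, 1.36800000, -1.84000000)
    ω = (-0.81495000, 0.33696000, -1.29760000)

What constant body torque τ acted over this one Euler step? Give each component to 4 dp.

τ = (-0.0200, 0.1100, -0.2000)

Δω = ω₁−ω₀ = (-0.01495000, 0.03696000, -0.19760000)
applied torque τ = (-0.0200, 0.1100, -0.2000)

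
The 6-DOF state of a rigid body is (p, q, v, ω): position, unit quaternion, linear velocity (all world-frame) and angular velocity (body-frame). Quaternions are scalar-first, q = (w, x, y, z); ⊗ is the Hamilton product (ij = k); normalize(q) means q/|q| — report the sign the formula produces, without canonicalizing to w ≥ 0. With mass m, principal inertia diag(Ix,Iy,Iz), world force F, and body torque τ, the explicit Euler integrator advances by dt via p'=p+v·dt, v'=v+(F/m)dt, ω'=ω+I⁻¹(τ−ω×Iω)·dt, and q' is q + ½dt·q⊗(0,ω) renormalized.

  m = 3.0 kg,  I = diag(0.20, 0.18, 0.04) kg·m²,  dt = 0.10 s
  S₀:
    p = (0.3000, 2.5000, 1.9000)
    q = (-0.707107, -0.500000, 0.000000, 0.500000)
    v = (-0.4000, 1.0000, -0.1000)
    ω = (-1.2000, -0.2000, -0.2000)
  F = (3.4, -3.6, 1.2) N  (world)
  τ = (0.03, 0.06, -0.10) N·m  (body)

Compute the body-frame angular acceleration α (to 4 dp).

ω×(Iω) gyroscopic = (-0.0056, 0.0384, -0.0048)
(τ − ω×Iω)/I = (0.1780, 0.1200, -2.3800)

α = (0.1780, 0.1200, -2.3800)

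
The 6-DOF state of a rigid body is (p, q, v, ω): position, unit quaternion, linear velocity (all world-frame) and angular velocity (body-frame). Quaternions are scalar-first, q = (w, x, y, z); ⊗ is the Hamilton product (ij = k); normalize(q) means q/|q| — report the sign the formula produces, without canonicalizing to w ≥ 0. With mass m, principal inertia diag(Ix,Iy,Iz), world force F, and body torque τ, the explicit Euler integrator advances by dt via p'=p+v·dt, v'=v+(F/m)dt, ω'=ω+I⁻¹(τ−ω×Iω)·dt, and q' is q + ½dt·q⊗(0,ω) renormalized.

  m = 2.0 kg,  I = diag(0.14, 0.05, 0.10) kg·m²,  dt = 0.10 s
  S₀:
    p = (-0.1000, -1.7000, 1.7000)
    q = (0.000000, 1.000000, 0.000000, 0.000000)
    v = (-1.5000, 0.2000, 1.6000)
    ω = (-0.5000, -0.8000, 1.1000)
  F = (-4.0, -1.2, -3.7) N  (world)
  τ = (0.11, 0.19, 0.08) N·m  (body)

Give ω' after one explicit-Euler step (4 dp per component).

ω' = (-0.3900, -0.3760, 1.2160)

precession coupling ω×(Iω) = (-0.0440, -0.0220, -0.0360)
α = I⁻¹(τ − ω×Iω) = (1.1000, 4.2400, 1.1600)
ω + α·dt = (-0.3900, -0.3760, 1.2160)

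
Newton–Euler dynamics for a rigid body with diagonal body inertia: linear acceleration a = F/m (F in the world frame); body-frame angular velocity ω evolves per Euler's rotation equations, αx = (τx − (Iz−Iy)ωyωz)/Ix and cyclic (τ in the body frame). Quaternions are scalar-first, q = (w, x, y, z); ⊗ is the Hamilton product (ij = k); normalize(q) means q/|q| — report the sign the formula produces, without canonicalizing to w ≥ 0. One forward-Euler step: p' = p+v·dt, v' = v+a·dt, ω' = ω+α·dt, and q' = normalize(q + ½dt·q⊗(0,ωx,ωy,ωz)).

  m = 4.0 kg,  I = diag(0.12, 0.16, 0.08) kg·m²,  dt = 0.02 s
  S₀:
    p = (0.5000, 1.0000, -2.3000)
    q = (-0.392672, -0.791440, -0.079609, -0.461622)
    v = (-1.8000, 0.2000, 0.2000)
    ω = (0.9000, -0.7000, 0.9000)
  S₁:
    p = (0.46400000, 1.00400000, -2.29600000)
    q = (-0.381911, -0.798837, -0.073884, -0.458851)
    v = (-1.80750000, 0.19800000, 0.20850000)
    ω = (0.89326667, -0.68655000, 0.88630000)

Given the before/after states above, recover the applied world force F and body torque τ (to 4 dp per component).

F = (-1.5000, -0.4000, 1.7000)
τ = (0.0100, 0.1400, -0.0800)

Δω = ω₁−ω₀ = (-0.00673333, 0.01345000, -0.01370000)
I·α + gyro = (0.0100, 0.1400, -0.0800)
v₁ − v₀ = (-0.00750000, -0.00200000, 0.00850000)
applied force F = (-1.5000, -0.4000, 1.7000)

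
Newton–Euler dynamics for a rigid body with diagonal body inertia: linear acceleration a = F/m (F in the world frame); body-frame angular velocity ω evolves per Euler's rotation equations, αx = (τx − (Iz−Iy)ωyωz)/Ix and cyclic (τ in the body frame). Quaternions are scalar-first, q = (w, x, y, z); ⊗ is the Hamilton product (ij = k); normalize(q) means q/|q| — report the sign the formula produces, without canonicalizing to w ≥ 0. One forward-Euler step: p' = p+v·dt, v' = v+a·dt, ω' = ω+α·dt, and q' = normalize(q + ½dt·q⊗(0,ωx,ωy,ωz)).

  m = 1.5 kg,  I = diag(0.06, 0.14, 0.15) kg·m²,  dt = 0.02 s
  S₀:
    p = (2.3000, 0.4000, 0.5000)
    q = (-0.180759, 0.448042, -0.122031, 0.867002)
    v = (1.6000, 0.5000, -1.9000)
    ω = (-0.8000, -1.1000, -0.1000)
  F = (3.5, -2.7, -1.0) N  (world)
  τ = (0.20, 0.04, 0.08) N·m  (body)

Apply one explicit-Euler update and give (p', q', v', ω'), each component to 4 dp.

gyro term ω×Iω = (0.0011, -0.0072, 0.0704)
α = I⁻¹(τ − ω×Iω) = (3.3150, 0.3371, 0.0640)
new body rate ω' = (-0.7337, -1.0933, -0.0987)
Hamilton product q⊗(0,ω) = (0.3108997, 1.1105125, -0.4499625, -0.5723951)
q' = normalize(q + ½dt·q⊗(0,ω)) = (-0.1776, 0.4591, -0.1265, 0.8612)
new position p' = (2.3320, 0.4100, 0.4620)
new velocity v' = (1.6467, 0.4640, -1.9133)

p' = (2.3320, 0.4100, 0.4620)
q' = (-0.1776, 0.4591, -0.1265, 0.8612)
v' = (1.6467, 0.4640, -1.9133)
ω' = (-0.7337, -1.0933, -0.0987)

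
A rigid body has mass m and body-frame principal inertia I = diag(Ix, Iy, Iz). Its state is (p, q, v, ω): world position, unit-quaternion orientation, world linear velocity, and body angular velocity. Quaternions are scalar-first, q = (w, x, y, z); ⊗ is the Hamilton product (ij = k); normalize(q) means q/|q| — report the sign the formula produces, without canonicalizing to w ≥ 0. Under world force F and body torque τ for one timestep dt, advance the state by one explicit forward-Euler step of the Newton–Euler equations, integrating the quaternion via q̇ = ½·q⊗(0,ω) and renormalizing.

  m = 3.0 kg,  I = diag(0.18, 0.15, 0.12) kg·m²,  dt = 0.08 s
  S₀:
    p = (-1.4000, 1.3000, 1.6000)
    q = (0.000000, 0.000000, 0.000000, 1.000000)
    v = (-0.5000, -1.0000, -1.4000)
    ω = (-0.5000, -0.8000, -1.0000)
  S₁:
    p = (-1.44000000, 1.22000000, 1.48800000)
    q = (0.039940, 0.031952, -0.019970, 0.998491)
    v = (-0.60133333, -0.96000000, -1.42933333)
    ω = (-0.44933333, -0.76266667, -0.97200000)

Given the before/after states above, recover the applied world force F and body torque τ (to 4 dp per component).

rate change Δω = (0.05066667, 0.03733333, 0.02800000)
gyro term ω₀×Iω₀ = (-0.0240, 0.0300, -0.0120)
τ = I·(Δω/dt) + ω₀×(Iω₀) = (0.0900, 0.1000, 0.0300)
velocity change Δv = (-0.10133333, 0.04000000, -0.02933333)
m·(v₁−v₀)/dt = (-3.8000, 1.5000, -1.1000)

F = (-3.8000, 1.5000, -1.1000)
τ = (0.0900, 0.1000, 0.0300)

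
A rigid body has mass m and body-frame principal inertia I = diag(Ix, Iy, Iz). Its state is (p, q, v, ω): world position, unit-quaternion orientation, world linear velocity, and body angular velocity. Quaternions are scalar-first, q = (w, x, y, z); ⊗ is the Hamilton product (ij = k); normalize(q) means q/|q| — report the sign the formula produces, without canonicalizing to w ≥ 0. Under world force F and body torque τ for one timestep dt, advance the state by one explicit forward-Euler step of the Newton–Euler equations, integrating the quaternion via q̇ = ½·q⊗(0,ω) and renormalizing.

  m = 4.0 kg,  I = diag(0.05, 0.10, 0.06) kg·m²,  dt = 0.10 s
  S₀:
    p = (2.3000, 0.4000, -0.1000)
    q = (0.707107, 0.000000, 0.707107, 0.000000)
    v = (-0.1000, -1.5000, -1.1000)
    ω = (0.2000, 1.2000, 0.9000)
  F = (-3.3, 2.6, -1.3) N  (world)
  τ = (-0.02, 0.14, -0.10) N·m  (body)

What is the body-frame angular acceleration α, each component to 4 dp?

precession coupling ω×(Iω) = (-0.0432, -0.0018, 0.0120)
α = I⁻¹(τ − ω×Iω) = (0.4640, 1.4180, -1.8667)

α = (0.4640, 1.4180, -1.8667)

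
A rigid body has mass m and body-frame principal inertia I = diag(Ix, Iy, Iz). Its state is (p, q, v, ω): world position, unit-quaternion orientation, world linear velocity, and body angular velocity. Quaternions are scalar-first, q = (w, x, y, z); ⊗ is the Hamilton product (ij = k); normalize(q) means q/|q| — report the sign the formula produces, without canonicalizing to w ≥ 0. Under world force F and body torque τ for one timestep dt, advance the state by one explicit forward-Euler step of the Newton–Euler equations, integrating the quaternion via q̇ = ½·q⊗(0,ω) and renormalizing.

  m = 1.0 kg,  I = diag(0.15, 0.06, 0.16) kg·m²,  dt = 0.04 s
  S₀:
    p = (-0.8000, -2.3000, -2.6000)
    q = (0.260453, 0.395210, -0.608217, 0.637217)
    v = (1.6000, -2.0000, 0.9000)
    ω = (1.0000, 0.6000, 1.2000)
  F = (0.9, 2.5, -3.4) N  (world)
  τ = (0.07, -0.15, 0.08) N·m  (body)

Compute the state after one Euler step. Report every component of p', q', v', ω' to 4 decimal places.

a = (0.9000, 2.5000, -3.4000)
p + v·dt = (-0.7360, -2.3800, -2.5640)
v' = v + a·dt = (1.6360, -1.9000, 0.7640)
ω×(Iω) gyroscopic = (0.0720, -0.0120, -0.0540)
α = I⁻¹(τ − ω×Iω) = (-0.0133, -2.3000, 0.8375)
ω' = ω + α·dt = (0.9995, 0.5080, 1.2335)
q⊗(0,ω) = (-0.7949402, -0.8517376, 0.3192368, 1.1578866)
updated quaternion q' = (0.2444, 0.3780, -0.6015, 0.6600)

p' = (-0.7360, -2.3800, -2.5640)
q' = (0.2444, 0.3780, -0.6015, 0.6600)
v' = (1.6360, -1.9000, 0.7640)
ω' = (0.9995, 0.5080, 1.2335)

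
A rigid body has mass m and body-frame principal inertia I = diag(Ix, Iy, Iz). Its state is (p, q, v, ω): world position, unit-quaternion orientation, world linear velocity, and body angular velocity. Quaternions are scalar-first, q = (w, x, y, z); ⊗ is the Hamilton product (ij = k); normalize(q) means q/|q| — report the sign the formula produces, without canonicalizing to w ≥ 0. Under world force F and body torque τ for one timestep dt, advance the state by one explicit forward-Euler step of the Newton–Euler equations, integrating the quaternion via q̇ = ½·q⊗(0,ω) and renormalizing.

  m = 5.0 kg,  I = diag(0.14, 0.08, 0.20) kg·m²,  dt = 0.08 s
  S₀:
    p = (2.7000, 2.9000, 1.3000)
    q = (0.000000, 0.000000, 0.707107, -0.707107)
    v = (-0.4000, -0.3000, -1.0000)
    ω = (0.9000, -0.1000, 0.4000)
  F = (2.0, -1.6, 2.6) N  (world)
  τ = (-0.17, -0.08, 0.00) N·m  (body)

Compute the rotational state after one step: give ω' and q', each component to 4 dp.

ω' = (0.8056, -0.1584, 0.3978)
q' = (0.0141, 0.0085, 0.6811, -0.7320)

gyro term ω×Iω = (-0.0048, -0.0216, 0.0054)
angular accel α = (-1.1800, -0.7300, -0.0270)
new body rate ω' = (0.8056, -0.1584, 0.3978)
Hamilton product q⊗(0,ω) = (0.3535535, 0.2121321, -0.6363963, -0.6363963)
q + ½dt·q⊗(0,ω), renormalized = (0.0141, 0.0085, 0.6811, -0.7320)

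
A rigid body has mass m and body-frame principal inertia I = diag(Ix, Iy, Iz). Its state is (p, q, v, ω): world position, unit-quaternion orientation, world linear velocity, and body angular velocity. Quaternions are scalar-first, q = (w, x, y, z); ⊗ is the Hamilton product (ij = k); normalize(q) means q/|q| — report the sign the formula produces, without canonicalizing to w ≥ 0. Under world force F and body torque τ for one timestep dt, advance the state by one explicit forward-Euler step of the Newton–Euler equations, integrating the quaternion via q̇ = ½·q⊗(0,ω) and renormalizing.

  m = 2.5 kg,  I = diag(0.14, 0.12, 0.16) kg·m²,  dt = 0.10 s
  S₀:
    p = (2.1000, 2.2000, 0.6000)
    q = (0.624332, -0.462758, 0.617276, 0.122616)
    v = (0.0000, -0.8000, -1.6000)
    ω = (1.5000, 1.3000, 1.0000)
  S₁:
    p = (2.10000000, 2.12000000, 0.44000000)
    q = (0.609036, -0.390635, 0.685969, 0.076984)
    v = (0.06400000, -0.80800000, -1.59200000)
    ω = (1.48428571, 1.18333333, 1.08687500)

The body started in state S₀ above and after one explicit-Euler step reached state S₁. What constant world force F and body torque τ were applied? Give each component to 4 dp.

velocity change Δv = (0.06400000, -0.00800000, 0.00800000)
applied force F = (1.6000, -0.2000, 0.2000)
Δω = ω₁−ω₀ = (-0.01571429, -0.11666667, 0.08687500)
ω₀×(Iω₀) = (0.0520, -0.0300, -0.0390)
I·α + gyro = (0.0300, -0.1700, 0.1000)

F = (1.6000, -0.2000, 0.2000)
τ = (0.0300, -0.1700, 0.1000)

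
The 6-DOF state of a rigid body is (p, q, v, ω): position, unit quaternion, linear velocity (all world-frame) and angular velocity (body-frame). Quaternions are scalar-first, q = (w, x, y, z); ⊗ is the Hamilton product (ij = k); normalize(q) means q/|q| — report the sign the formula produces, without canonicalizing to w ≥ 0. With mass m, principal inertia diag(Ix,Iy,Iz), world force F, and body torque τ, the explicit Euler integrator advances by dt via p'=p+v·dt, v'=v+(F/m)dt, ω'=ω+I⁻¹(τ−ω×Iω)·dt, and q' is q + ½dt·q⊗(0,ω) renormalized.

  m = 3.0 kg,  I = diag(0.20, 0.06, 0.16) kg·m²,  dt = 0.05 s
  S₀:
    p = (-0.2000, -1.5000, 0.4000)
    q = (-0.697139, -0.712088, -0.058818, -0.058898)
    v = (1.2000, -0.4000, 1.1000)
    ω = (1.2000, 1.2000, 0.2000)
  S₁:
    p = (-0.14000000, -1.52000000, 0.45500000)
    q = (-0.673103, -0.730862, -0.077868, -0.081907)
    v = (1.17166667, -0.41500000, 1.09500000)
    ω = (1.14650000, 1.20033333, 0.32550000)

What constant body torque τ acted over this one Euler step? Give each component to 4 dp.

rate change Δω = (-0.05350000, 0.00033333, 0.12550000)
ω₀×(Iω₀) = (0.0240, 0.0096, -0.2016)
I·α + gyro = (-0.1900, 0.0100, 0.2000)

τ = (-0.1900, 0.0100, 0.2000)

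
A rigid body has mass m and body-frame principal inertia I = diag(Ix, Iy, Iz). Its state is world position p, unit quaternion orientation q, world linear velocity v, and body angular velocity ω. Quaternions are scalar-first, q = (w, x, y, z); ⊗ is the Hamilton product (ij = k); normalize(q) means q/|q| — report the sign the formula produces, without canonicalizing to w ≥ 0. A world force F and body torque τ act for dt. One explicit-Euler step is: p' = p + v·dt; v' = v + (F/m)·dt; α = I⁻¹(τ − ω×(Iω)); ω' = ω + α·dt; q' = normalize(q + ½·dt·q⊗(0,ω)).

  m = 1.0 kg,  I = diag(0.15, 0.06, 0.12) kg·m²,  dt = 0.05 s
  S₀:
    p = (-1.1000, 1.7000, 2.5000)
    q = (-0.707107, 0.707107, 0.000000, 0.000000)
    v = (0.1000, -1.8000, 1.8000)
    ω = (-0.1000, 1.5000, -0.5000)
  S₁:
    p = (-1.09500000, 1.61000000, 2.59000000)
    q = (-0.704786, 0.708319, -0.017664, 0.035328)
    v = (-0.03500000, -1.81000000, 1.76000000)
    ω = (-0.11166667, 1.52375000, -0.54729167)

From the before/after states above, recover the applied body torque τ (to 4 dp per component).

τ = (-0.0800, 0.0300, -0.1000)

rate change Δω = (-0.01166667, 0.02375000, -0.04729167)
precession coupling = (-0.0450, 0.0015, 0.0135)
τ = I·(Δω/dt) + ω₀×(Iω₀) = (-0.0800, 0.0300, -0.1000)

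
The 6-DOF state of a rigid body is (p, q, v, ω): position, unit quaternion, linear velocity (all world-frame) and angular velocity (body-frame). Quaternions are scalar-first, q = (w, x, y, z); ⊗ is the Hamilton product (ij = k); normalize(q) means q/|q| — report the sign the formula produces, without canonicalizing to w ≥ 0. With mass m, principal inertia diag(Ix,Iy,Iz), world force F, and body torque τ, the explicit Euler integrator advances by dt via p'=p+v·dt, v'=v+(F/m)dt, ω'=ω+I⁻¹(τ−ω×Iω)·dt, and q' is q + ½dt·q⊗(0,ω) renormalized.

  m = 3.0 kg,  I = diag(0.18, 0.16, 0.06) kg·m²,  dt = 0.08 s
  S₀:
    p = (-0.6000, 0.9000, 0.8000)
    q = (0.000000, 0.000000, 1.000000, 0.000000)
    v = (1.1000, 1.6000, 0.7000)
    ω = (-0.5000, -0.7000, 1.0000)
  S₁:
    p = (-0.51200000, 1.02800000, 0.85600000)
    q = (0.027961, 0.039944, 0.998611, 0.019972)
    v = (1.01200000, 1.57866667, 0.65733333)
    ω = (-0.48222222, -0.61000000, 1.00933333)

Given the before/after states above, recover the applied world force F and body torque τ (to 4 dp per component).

F = (-3.3000, -0.8000, -1.6000)
τ = (0.1100, 0.1200, 0.0000)

Δv = v₁−v₀ = (-0.08800000, -0.02133333, -0.04266667)
F = m·Δv/dt = (-3.3000, -0.8000, -1.6000)
rate change Δω = (0.01777778, 0.09000000, 0.00933333)
gyro term ω₀×Iω₀ = (0.0700, -0.0600, -0.0070)
τ = I·(Δω/dt) + ω₀×(Iω₀) = (0.1100, 0.1200, 0.0000)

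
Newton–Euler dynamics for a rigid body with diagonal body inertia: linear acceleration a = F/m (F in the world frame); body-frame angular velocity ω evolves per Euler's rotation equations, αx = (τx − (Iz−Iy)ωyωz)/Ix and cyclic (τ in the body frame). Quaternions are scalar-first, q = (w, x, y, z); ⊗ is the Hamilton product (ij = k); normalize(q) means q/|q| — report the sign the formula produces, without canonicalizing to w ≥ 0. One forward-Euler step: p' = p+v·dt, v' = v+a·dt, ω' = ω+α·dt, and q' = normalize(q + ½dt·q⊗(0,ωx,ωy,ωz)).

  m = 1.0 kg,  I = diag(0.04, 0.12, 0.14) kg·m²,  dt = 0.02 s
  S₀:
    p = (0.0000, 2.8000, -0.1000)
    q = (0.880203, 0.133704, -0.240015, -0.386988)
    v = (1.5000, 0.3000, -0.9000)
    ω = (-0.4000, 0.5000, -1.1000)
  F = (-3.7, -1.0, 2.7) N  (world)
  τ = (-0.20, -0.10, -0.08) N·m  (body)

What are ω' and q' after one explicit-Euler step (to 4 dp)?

gyro term ω×Iω = (-0.0110, -0.0440, -0.0160)
angular accel α = (-4.7250, -0.4667, -0.4571)
ω + α·dt = (-0.4945, 0.4907, -1.1091)
2q̇ = q⊗(0,ω) = (-0.2521977, 0.1054293, 0.7419711, -0.9973773)
updated quaternion q' = (0.8776, 0.1347, -0.2326, -0.3969)

ω' = (-0.4945, 0.4907, -1.1091)
q' = (0.8776, 0.1347, -0.2326, -0.3969)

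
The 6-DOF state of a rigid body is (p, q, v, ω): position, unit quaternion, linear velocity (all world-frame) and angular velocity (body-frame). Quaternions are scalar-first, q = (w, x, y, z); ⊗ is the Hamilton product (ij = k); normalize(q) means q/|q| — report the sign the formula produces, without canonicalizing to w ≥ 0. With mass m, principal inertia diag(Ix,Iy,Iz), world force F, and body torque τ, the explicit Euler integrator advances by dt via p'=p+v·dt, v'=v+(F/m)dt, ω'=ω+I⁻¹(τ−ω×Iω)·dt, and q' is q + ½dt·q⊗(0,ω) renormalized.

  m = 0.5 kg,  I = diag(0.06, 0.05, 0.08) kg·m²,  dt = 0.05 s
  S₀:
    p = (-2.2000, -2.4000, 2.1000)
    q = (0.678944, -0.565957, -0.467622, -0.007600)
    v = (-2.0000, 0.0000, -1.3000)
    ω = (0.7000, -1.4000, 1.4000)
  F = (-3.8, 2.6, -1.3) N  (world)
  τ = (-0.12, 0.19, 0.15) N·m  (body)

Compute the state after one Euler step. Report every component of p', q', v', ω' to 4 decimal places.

p' = (-2.3000, -2.4000, 2.0350)
q' = (0.6718, -0.5699, -0.4711, 0.0441)
v' = (-2.3800, 0.2600, -1.4300)
ω' = (0.6490, -1.1904, 1.4876)

α = I⁻¹(τ − ω×Iω) = (-1.0200, 4.1920, 1.7525)
ω' = ω + α·dt = (0.6490, -1.1904, 1.4876)
2q̇ = q⊗(0,ω) = (-0.2478609, -0.1900500, -0.1635018, 2.0701968)
q' = normalize(q + ½dt·q⊗(0,ω)) = (0.6718, -0.5699, -0.4711, 0.0441)
p' = p + v·dt = (-2.3000, -2.4000, 2.0350)
v' = v + a·dt = (-2.3800, 0.2600, -1.4300)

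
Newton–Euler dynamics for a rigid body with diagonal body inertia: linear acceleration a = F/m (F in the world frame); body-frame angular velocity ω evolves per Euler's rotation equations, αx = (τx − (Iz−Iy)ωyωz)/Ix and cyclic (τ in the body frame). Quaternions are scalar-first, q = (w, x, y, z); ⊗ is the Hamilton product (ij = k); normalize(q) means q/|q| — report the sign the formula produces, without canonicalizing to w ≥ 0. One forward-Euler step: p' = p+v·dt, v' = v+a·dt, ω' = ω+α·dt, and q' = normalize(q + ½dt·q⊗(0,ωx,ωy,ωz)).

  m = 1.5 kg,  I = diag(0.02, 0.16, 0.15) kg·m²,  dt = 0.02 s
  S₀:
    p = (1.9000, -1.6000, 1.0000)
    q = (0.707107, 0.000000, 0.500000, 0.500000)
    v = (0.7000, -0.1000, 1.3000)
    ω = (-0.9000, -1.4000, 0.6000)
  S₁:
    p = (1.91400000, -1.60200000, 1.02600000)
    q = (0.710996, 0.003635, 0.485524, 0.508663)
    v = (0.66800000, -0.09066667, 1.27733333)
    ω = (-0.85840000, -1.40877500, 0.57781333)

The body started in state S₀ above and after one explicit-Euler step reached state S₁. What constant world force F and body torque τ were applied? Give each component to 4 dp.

F = (-2.4000, 0.7000, -1.7000)
τ = (0.0500, 0.0000, 0.0100)

rate change Δω = (0.04160000, -0.00877500, -0.02218667)
ω₀×(Iω₀) = (0.0084, 0.0702, 0.1764)
τ = I·(Δω/dt) + ω₀×(Iω₀) = (0.0500, 0.0000, 0.0100)
velocity change Δv = (-0.03200000, 0.00933333, -0.02266667)
F = m·Δv/dt = (-2.4000, 0.7000, -1.7000)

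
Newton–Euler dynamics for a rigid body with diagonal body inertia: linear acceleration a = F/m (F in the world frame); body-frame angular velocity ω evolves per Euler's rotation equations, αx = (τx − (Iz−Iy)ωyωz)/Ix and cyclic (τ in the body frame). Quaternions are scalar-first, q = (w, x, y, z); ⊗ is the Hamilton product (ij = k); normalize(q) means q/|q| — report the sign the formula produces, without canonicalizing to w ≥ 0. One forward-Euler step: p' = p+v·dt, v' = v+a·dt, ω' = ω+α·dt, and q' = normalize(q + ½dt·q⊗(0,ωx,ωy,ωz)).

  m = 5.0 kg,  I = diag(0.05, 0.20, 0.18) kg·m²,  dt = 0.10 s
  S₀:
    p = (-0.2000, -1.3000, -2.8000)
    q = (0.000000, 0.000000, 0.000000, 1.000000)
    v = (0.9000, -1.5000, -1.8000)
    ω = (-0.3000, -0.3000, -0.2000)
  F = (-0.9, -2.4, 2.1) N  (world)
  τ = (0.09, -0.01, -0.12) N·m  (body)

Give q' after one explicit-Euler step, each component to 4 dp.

Hamilton product q⊗(0,ω) = (0.2000000, 0.3000000, -0.3000000, 0.0000000)
updated quaternion q' = (0.0100, 0.0150, -0.0150, 0.9997)

q' = (0.0100, 0.0150, -0.0150, 0.9997)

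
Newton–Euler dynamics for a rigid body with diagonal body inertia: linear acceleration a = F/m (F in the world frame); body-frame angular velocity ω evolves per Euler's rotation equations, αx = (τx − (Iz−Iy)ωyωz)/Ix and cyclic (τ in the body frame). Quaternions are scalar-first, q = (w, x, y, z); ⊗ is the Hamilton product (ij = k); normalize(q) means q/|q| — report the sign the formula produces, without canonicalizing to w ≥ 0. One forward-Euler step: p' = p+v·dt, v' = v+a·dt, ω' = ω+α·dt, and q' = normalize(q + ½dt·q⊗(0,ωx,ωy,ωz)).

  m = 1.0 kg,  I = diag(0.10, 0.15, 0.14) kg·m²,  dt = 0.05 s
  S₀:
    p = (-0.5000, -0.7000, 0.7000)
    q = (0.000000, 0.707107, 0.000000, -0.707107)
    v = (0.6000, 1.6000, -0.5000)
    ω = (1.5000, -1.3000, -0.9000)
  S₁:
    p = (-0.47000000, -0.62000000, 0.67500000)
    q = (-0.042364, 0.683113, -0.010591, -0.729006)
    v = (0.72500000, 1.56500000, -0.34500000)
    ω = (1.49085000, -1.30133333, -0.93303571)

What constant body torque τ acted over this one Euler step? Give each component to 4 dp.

ω₁ − ω₀ = (-0.00915000, -0.00133333, -0.03303571)
τ = I·(Δω/dt) + ω₀×(Iω₀) = (-0.0300, 0.0500, -0.1900)

τ = (-0.0300, 0.0500, -0.1900)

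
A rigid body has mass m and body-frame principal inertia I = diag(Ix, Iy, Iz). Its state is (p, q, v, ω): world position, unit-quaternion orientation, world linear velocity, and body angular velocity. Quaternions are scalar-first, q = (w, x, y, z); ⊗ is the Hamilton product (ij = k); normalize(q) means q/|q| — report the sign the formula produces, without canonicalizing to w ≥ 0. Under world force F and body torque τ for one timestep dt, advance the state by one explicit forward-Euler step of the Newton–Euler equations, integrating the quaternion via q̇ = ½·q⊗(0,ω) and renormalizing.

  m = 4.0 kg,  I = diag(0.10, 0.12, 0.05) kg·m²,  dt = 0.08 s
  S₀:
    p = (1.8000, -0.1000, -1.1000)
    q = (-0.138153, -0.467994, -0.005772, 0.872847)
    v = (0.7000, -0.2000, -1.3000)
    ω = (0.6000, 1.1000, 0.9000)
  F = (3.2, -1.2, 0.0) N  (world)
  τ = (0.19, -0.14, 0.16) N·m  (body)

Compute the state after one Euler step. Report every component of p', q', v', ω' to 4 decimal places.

p' = (1.8560, -0.1160, -1.2040)
q' = (-0.1578, -0.5090, 0.0259, 0.8458)
v' = (0.7640, -0.2240, -1.3000)
ω' = (0.8074, 0.9887, 1.1349)

p + v·dt = (1.8560, -0.1160, -1.2040)
v + (F/m)dt = (0.7640, -0.2240, -1.3000)
gyro term ω×Iω = (-0.0693, 0.0270, 0.0132)
angular accel α = (2.5930, -1.3917, 2.9360)
ω' = ω + α·dt = (0.8074, 0.9887, 1.1349)
Hamilton product q⊗(0,ω) = (-0.4984167, -1.0482183, 0.7929345, -0.6356679)
updated quaternion q' = (-0.1578, -0.5090, 0.0259, 0.8458)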